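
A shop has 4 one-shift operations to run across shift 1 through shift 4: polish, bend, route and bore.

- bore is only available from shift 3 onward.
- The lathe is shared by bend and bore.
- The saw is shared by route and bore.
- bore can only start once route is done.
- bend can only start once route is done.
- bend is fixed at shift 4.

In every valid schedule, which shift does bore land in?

shift 3

bore's window is shift 3–shift 4.
bend is fixed at shift 4, and bore can't share a shift with bend.
So bore must be shift 3.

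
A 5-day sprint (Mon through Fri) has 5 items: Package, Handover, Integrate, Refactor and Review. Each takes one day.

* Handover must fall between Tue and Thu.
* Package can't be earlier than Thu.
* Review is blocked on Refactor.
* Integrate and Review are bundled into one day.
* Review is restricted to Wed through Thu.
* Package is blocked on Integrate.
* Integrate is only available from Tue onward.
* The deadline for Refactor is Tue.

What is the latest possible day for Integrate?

Thu

Integrate is available from Tue; Integrate must be in the same day as Review, which can't be before Wed, so Integrate is at least Wed; downstream work caps Integrate at Thu.
Integrate at Thu is achievable: Review -> Thu, Package -> Fri, Handover -> Tue, Refactor -> Mon, Integrate -> Thu.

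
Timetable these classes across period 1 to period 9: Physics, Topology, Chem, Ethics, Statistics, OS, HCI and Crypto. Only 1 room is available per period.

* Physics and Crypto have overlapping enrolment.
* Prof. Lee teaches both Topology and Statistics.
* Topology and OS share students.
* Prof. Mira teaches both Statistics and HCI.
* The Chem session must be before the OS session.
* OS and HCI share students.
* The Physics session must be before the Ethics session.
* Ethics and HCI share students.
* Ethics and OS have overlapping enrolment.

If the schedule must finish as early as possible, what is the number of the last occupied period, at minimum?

8

The precedence chain requires at least 2 distinct periods.
With at most 1 per period and 8 classes, at least 8 periods are needed.
8 works (last occupied period: period 8): for example Topology=period 5; Chem=period 2; Statistics=period 6; Ethics=period 3; Physics=period 1; Crypto=period 8; OS=period 4; HCI=period 7.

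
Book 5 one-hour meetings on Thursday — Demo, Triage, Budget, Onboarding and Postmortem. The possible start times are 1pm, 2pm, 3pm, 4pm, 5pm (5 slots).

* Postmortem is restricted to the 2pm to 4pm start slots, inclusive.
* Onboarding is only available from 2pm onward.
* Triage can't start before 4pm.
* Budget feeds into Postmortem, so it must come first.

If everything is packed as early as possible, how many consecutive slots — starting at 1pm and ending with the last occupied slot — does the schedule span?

The precedence chain requires at least 2 distinct slots.
Triage can't be placed before 4pm — that is slot 4 counting from 1pm — so the schedule must run through at least 4 slots.
4 works (last occupied slot: 4pm): for example Triage -> 4pm; Onboarding -> 2pm; Demo -> 1pm; Budget -> 1pm; Postmortem -> 2pm.

4 slots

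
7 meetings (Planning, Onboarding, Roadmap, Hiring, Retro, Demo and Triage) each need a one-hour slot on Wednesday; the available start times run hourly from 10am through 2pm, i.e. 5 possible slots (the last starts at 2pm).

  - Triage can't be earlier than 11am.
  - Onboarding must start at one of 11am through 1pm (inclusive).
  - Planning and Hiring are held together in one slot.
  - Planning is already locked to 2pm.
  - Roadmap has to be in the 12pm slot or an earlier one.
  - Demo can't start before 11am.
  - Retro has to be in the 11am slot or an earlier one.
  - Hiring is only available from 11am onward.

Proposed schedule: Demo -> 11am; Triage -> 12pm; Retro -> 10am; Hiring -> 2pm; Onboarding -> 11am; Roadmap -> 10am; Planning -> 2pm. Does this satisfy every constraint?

Yes

Onboarding must start at one of 11am through 1pm (inclusive) — holds.
Triage can't be earlier than 11am — holds.
Planning is already locked to 2pm — holds.
Roadmap has to be in the 12pm slot or an earlier one — holds.
Hiring is only available from 11am onward — holds.
Demo can't start before 11am — holds.
Retro has to be in the 11am slot or an earlier one — holds.
Planning and Hiring are held together in one slot — holds.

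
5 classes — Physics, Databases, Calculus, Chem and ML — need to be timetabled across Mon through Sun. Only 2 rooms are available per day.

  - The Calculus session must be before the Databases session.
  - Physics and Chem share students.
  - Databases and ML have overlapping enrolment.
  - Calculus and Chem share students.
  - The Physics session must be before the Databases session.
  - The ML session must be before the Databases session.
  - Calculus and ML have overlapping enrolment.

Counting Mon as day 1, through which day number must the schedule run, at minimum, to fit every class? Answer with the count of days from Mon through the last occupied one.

The precedence chain requires at least 2 distinct days.
With at most 2 per day and 5 classes, at least 3 days are needed.
3 works (last occupied day: Wed): for example Calculus -> Mon; ML -> Tue; Physics -> Mon; Chem -> Tue; Databases -> Wed.

3 days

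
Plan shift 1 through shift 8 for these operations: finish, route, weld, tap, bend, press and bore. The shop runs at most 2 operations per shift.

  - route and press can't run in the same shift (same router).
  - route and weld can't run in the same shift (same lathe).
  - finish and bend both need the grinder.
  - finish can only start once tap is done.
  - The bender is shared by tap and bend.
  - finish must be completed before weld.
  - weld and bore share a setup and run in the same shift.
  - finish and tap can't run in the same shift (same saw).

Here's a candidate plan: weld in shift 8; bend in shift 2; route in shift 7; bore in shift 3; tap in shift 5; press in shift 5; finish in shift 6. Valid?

No — it violates: weld and bore share a setup and run in the same shift

finish and tap can't run in the same shift (same saw) — holds.
weld and bore share a setup and run in the same shift — violated.
The bender is shared by tap and bend — holds.
finish must be completed before weld — holds.
route and weld can't run in the same shift (same lathe) — holds.
finish and bend both need the grinder — holds.
finish can only start once tap is done — holds.
route and press can't run in the same shift (same router) — holds.
The shop runs at most 2 operations per shift — holds.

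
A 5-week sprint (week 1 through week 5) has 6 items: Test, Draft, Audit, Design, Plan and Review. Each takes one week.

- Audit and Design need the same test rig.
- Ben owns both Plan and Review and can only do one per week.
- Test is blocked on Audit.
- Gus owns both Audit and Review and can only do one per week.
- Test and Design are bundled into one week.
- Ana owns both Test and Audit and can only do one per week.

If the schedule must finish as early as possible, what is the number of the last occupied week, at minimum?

2

The precedence chain requires at least 2 distinct weeks.
2 works (last occupied week: week 2): for example Audit in week 1, Review in week 2, Design in week 2, Plan in week 1, Draft in week 1, Test in week 2.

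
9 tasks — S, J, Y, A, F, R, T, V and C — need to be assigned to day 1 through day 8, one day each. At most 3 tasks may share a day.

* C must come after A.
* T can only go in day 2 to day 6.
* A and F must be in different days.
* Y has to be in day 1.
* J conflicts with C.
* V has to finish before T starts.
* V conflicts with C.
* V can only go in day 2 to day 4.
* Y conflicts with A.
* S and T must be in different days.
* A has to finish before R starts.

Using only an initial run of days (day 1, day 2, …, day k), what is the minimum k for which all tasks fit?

3 days

The precedence chain requires at least 2 distinct days.
With at most 3 per day and 9 tasks, at least 3 days are needed.
Propagating the time windows through the other constraints, T can't land before day 3, so the schedule must run through at least day 3.
3 works (last occupied day: day 3): for example Y -> day 1, S -> day 1, T -> day 3, C -> day 3, R -> day 3, F -> day 1, J -> day 2, V -> day 2, A -> day 2.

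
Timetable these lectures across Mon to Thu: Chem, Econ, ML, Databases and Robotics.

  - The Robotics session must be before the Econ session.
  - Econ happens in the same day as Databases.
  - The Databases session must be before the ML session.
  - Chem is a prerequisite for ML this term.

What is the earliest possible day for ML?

Precedence pushes ML to at least Wed.
ML at Wed is achievable: Robotics=Mon; Databases=Tue; Econ=Tue; Chem=Mon; ML=Wed.

Wed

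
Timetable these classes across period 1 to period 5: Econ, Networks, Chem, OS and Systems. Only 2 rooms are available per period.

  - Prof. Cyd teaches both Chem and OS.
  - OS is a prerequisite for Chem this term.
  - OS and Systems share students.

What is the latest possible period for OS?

period 4

Downstream work caps OS at period 4.
OS at period 4 is achievable: Systems=period 2; Networks=period 1; OS=period 4; Chem=period 5; Econ=period 1.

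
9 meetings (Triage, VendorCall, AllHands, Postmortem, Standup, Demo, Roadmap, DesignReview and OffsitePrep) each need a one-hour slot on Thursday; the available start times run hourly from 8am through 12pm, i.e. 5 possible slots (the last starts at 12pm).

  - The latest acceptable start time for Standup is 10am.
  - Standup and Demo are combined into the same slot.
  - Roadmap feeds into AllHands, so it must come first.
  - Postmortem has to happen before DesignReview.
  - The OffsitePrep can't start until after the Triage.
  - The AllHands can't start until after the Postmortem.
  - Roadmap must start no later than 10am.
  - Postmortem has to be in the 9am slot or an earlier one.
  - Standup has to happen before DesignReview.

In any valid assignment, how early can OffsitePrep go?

9am

Precedence pushes OffsitePrep to at least 9am.
OffsitePrep at 9am is achievable: Standup in 8am, VendorCall in 8am, Postmortem in 8am, Demo in 8am, Roadmap in 8am, AllHands in 9am, DesignReview in 9am, Triage in 8am, OffsitePrep in 9am.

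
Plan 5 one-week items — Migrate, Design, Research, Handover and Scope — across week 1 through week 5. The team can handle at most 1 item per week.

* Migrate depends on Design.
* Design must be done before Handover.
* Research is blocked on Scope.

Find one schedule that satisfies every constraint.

Research -> week 4, Migrate -> week 2, Scope -> week 3, Handover -> week 5, Design -> week 1

Checking: Design(week 1) before Handover(week 5); Design(week 1) before Migrate(week 2); Scope(week 3) before Research(week 4); max 1 per week (cap 1).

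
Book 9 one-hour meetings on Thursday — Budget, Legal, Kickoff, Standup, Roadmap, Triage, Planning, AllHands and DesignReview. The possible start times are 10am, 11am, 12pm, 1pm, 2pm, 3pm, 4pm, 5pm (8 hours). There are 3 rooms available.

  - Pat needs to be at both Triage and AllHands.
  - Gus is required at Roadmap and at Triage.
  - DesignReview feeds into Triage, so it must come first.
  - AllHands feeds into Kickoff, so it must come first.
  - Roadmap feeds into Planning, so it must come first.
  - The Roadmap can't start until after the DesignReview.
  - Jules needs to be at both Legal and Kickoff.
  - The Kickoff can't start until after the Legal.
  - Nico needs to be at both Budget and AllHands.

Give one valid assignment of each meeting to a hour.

Standup -> 12pm, Budget -> 11am, DesignReview -> 10am, Legal -> 10am, Kickoff -> 11am, Planning -> 12pm, AllHands -> 10am, Roadmap -> 11am, Triage -> 12pm

Checking: AllHands(10am) before Kickoff(11am); Roadmap(11am) before Planning(12pm); Legal(10am) before Kickoff(11am); DesignReview(10am) before Triage(12pm); DesignReview(10am) before Roadmap(11am); Roadmap(11am) != Triage(12pm); Budget(11am) != AllHands(10am); Legal(10am) != Kickoff(11am); Triage(12pm) != AllHands(10am); max 3 per hour (cap 3).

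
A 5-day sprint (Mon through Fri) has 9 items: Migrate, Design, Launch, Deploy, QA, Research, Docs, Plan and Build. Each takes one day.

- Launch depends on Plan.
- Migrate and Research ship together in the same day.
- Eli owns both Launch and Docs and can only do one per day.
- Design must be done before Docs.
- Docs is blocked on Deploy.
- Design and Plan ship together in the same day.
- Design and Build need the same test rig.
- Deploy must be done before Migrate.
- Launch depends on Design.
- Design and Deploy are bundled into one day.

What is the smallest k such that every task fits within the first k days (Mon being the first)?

The precedence chain requires at least 2 distinct days.
Could 2 days be enough, i.e. nothing placed later than Tue? No: Launch must come after Design (at Mon or later) → {Tue}; Docs must come after Deploy (at Mon or later) → {Tue}; Docs can't share with Launch (Tue) → nothing is left.
So 2 days is not enough.
3 works (last occupied day: Wed): for example Docs=Wed, Plan=Mon, QA=Mon, Migrate=Tue, Build=Tue, Research=Tue, Deploy=Mon, Design=Mon, Launch=Tue.

3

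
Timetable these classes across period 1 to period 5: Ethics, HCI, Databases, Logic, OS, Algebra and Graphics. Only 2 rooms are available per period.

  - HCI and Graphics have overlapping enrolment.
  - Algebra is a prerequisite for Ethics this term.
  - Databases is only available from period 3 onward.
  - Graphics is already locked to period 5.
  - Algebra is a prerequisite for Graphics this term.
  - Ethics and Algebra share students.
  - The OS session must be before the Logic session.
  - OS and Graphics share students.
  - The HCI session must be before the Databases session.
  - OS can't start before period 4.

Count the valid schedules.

Splitting on Ethics: it can be period 2 (5), period 3 (10), period 4 (6). Listing each branch's schedules as (HCI, Databases, Logic, OS, Algebra, Graphics) by period number:
Ethics=period 2: (1,3,5,4,1,5) (1,4,5,4,1,5) (2,3,5,4,1,5) (2,4,5,4,1,5) (3,4,5,4,1,5) — 5.
Ethics=period 3: (1,3,5,4,1,5) (1,3,5,4,2,5) (1,4,5,4,1,5) (1,4,5,4,2,5) (2,3,5,4,1,5) (2,3,5,4,2,5) (2,4,5,4,1,5) (2,4,5,4,2,5) (3,4,5,4,1,5) (3,4,5,4,2,5) — 10.
Ethics=period 4: (1,3,5,4,1,5) (1,3,5,4,2,5) (1,3,5,4,3,5) (2,3,5,4,1,5) (2,3,5,4,2,5) (2,3,5,4,3,5) — 6.
Summing: 5 + 10 + 6 = 21.

21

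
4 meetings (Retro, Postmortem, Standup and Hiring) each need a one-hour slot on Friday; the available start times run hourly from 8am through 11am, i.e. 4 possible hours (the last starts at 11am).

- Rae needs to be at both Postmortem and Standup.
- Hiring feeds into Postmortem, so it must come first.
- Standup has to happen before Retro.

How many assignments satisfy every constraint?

Splitting on Retro: it can be 9am (6), 10am (11), 11am (15). Listing each branch's schedules as (Postmortem, Standup, Hiring):
Retro=9am: (9am,8am,8am) (10am,8am,8am) (10am,8am,9am) (11am,8am,8am) (11am,8am,9am) (11am,8am,10am) — 6.
Retro=10am: (9am,8am,8am) (10am,8am,8am) (10am,8am,9am) (10am,9am,8am) (10am,9am,9am) (11am,8am,8am) (11am,8am,9am) (11am,8am,10am) (11am,9am,8am) (11am,9am,9am) (11am,9am,10am) — 11.
Retro=11am: (9am,8am,8am) (9am,10am,8am) (10am,8am,8am) (10am,8am,9am) (10am,9am,8am) (10am,9am,9am) (11am,8am,8am) (11am,8am,9am) (11am,8am,10am) (11am,9am,8am) (11am,9am,9am) (11am,9am,10am) (11am,10am,8am) (11am,10am,9am) (11am,10am,10am) — 15.
Summing: 6 + 11 + 15 = 32.

32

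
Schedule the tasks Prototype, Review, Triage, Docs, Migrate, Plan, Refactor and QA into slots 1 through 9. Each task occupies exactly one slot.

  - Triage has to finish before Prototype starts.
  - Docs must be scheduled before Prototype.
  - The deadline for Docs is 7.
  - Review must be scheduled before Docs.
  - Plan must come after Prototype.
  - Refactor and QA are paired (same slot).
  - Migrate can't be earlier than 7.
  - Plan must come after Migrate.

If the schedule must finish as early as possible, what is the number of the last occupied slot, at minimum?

slot 8

The precedence chain requires at least 4 distinct slots.
Propagating the time windows through the other constraints, Plan can't land before 8, so the schedule must run through at least slot 8.
8 works (last occupied slot: 8): for example Triage=1, QA=1, Plan=8, Migrate=7, Review=1, Prototype=3, Docs=2, Refactor=1.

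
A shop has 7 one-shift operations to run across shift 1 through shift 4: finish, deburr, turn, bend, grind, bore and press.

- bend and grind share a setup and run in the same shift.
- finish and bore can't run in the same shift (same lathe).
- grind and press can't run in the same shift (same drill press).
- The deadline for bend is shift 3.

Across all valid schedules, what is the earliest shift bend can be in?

shift 1

Bend's own window allows nothing later than shift 3.
bend at shift 1 is achievable: turn in shift 1; deburr in shift 1; finish in shift 1; bore in shift 2; bend in shift 1; grind in shift 1; press in shift 2.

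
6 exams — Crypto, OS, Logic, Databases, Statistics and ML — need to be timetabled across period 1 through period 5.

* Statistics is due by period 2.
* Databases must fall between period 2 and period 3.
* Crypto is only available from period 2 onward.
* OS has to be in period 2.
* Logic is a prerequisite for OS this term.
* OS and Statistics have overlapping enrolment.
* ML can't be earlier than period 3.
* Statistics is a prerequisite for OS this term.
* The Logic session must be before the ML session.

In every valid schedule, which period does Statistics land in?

Statistics's window is period 1–period 2.
OS is fixed at period 2, and Statistics can't share a period with OS.
So Statistics must be period 1.

period 1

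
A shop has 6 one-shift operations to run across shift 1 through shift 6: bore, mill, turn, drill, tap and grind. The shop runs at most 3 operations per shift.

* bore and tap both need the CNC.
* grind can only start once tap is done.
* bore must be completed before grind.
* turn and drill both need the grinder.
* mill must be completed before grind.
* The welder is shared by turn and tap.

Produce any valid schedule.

tap=shift 2, drill=shift 2, mill=shift 1, grind=shift 3, bore=shift 1, turn=shift 1

Checking: mill(shift 1) before grind(shift 3); tap(shift 2) before grind(shift 3); bore(shift 1) before grind(shift 3); turn(shift 1) != tap(shift 2); turn(shift 1) != drill(shift 2); bore(shift 1) != tap(shift 2); max 3 per shift (cap 3).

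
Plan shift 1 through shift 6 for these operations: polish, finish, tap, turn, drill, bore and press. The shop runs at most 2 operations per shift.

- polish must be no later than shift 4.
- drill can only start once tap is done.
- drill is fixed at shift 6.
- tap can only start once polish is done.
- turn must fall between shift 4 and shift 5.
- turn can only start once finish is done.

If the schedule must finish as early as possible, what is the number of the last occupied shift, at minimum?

shift 6

The precedence chain requires at least 3 distinct shifts.
With at most 2 per shift and 7 operations, at least 4 shifts are needed.
drill can't be placed before shift 6, so the schedule must run through at least shift 6.
6 works (last occupied shift: shift 6): for example finish in shift 1; press in shift 3; polish in shift 1; bore in shift 2; turn in shift 4; tap in shift 2; drill in shift 6.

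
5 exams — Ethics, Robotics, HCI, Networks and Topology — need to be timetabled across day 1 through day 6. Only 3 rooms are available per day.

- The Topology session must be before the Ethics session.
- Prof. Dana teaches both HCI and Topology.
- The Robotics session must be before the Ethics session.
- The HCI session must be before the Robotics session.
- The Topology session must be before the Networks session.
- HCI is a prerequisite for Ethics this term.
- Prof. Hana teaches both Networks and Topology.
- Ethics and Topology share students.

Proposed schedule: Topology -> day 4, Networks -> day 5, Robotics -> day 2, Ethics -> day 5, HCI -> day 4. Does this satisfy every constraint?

The HCI session must be before the Robotics session — violated.
Ethics and Topology share students — holds.
The Topology session must be before the Ethics session — holds.
Prof. Hana teaches both Networks and Topology — holds.
The Robotics session must be before the Ethics session — holds.
The Topology session must be before the Networks session — holds.
Only 3 rooms are available per day — holds.
HCI is a prerequisite for Ethics this term — holds.
Prof. Dana teaches both HCI and Topology — violated.

Invalid. The HCI session must be before the Robotics session.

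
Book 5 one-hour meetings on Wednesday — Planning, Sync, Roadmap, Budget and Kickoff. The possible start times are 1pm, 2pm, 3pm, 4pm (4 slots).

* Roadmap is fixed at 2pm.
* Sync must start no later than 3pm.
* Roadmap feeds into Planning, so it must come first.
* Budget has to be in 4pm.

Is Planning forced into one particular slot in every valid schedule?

No

Planning can be 3pm (e.g. Kickoff=1pm; Roadmap=2pm; Budget=4pm; Planning=3pm; Sync=1pm) or 4pm (e.g. Roadmap in 2pm; Kickoff in 1pm; Sync in 1pm; Budget in 4pm; Planning in 4pm).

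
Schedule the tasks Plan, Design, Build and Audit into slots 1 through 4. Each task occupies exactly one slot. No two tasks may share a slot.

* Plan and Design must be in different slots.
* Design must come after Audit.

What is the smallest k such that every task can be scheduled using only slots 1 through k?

The precedence chain requires at least 2 distinct slots.
With at most 1 per slot and 4 tasks, at least 4 slots are needed.
4 works (last occupied slot: 4): for example Design -> 2; Audit -> 1; Plan -> 3; Build -> 4.

4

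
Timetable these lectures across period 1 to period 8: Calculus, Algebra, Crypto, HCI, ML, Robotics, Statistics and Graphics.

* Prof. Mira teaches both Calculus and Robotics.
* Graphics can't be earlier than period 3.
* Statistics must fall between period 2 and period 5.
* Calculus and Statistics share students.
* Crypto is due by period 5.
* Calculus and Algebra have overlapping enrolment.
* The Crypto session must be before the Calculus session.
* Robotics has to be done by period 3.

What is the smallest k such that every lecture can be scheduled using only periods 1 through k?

The precedence chain requires at least 2 distinct periods.
Graphics can't be placed before period 3, so the schedule must run through at least period 3.
3 works (last occupied period: period 3): for example Calculus in period 3, Robotics in period 1, Graphics in period 3, ML in period 1, Algebra in period 1, Statistics in period 2, HCI in period 1, Crypto in period 1.

3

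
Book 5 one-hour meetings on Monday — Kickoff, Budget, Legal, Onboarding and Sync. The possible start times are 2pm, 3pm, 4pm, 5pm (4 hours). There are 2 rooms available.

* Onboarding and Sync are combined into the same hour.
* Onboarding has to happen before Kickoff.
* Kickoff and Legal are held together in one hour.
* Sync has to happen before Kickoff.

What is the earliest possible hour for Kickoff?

3pm

Precedence pushes Kickoff to at least 3pm.
Kickoff at 3pm is achievable: Budget=4pm, Sync=2pm, Legal=3pm, Onboarding=2pm, Kickoff=3pm.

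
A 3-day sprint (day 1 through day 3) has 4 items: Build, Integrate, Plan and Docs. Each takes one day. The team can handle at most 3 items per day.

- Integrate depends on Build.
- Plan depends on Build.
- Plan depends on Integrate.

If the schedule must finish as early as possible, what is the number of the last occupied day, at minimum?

The precedence chain requires at least 3 distinct days.
With at most 3 per day and 4 work items, at least 2 days are needed.
3 works (last occupied day: day 3): for example Integrate -> day 2; Build -> day 1; Docs -> day 1; Plan -> day 3.

day 3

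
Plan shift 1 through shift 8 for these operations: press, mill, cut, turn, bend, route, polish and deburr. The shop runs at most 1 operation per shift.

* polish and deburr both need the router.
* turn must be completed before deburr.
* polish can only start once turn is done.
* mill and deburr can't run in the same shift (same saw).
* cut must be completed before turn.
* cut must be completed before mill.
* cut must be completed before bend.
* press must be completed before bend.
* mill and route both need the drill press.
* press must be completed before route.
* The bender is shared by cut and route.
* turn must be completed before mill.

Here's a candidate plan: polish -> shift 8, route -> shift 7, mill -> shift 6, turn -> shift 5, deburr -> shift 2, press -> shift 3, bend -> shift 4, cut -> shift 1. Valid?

Invalid. turn must be completed before deburr.

press must be completed before bend — holds.
polish can only start once turn is done — holds.
cut must be completed before mill — holds.
cut must be completed before bend — holds.
mill and deburr can't run in the same shift (same saw) — holds.
turn must be completed before deburr — violated.
cut must be completed before turn — holds.
turn must be completed before mill — holds.
mill and route both need the drill press — holds.
polish and deburr both need the router — holds.
The bender is shared by cut and route — holds.
The shop runs at most 1 operation per shift — holds.
press must be completed before route — holds.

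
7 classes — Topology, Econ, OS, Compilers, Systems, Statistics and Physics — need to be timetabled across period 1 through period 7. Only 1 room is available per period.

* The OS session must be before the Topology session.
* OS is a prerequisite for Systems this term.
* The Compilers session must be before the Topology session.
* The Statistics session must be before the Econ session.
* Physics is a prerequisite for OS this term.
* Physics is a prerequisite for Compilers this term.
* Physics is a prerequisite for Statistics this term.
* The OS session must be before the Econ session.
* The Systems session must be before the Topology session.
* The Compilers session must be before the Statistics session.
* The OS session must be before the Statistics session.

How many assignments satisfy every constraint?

Splitting on Topology: it can be period 5 (3), period 6 (5), period 7 (7). Listing each branch's schedules as (Econ, OS, Compilers, Systems, Statistics, Physics) by period number:
Topology=period 5: (7,2,3,4,6,1) (7,2,4,3,6,1) (7,3,2,4,6,1) — 3.
Topology=period 6: (7,2,3,4,5,1) (7,2,3,5,4,1) (7,2,4,3,5,1) (7,3,2,4,5,1) (7,3,2,5,4,1) — 5.
Topology=period 7: (5,2,3,6,4,1) (5,3,2,6,4,1) (6,2,3,4,5,1) (6,2,3,5,4,1) (6,2,4,3,5,1) (6,3,2,4,5,1) (6,3,2,5,4,1) — 7.
Summing: 3 + 5 + 7 = 15.

15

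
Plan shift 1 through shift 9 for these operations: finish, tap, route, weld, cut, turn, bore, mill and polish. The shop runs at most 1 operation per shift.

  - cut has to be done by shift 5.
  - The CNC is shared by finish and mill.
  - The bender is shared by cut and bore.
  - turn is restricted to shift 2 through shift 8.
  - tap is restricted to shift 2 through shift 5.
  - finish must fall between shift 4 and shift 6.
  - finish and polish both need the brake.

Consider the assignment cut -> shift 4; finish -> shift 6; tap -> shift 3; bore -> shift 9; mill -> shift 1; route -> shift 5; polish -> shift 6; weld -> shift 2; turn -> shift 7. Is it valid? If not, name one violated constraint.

The CNC is shared by finish and mill — holds.
cut has to be done by shift 5 — holds.
The shop runs at most 1 operation per shift — violated.
finish must fall between shift 4 and shift 6 — holds.
The bender is shared by cut and bore — holds.
tap is restricted to shift 2 through shift 5 — holds.
finish and polish both need the brake — violated.
turn is restricted to shift 2 through shift 8 — holds.

Invalid. finish and polish both need the brake.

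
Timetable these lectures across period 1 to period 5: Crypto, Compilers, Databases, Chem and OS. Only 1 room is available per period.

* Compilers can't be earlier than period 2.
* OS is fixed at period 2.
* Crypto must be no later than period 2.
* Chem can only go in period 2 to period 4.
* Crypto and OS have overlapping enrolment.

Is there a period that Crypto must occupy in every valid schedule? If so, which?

period 1

Crypto's window is period 1–period 2.
OS is fixed at period 2, and Crypto can't share a period with OS.
So Crypto must be period 1.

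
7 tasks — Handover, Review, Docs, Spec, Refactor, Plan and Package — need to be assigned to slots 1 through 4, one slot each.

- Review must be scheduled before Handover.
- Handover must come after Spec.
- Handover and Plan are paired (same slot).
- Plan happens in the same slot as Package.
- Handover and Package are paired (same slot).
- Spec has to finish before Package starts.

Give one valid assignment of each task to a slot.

Package -> 2; Docs -> 1; Handover -> 2; Review -> 1; Plan -> 2; Spec -> 1; Refactor -> 1

Checking: Spec(1) before Package(2); Review(1) before Handover(2); Spec(1) before Handover(2); Handover = Plan = 2; Handover = Package = 2; Plan = Package = 2.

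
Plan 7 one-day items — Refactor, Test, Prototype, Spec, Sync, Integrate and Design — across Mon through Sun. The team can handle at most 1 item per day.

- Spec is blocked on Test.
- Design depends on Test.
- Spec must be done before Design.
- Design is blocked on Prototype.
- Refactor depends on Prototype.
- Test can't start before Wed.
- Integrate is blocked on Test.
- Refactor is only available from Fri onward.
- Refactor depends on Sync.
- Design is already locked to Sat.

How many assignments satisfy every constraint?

6

Splitting on Refactor: it can be Fri (2), Sun (4). Listing each branch's schedules as (Test, Prototype, Spec, Sync, Integrate, Design):
Refactor=Fri: (Wed,Mon,Thu,Tue,Sun,Sat) (Wed,Tue,Thu,Mon,Sun,Sat) — 2.
Refactor=Sun: (Wed,Mon,Thu,Tue,Fri,Sat) (Wed,Mon,Fri,Tue,Thu,Sat) (Wed,Tue,Thu,Mon,Fri,Sat) (Wed,Tue,Fri,Mon,Thu,Sat) — 4.
Summing: 2 + 4 = 6.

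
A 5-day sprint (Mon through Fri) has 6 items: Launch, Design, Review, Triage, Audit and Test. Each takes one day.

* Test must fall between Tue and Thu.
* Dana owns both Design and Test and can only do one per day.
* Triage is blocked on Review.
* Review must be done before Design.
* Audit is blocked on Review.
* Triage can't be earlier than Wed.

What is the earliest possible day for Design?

Tue

Precedence pushes Design to at least Tue.
Design at Tue is achievable: Triage -> Wed; Design -> Tue; Audit -> Tue; Test -> Wed; Launch -> Mon; Review -> Mon.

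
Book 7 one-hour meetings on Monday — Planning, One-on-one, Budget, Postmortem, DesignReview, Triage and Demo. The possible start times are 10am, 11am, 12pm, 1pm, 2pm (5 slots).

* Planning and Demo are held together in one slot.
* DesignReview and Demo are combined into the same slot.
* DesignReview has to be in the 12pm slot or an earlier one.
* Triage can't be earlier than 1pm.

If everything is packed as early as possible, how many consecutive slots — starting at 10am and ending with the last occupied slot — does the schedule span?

4 slots

Triage can't be placed before 1pm — that is slot 4 counting from 10am — so the schedule must run through at least 4 slots.
4 works (last occupied slot: 1pm): for example Triage in 1pm; Demo in 10am; Budget in 10am; Planning in 10am; One-on-one in 10am; Postmortem in 10am; DesignReview in 10am.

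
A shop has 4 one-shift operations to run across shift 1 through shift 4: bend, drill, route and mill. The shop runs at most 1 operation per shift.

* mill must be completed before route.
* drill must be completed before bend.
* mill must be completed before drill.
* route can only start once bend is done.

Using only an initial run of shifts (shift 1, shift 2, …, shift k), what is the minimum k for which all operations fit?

4 shifts

The precedence chain requires at least 4 distinct shifts.
With at most 1 per shift and 4 operations, at least 4 shifts are needed.
4 works (last occupied shift: shift 4): for example mill in shift 1; route in shift 4; drill in shift 2; bend in shift 3.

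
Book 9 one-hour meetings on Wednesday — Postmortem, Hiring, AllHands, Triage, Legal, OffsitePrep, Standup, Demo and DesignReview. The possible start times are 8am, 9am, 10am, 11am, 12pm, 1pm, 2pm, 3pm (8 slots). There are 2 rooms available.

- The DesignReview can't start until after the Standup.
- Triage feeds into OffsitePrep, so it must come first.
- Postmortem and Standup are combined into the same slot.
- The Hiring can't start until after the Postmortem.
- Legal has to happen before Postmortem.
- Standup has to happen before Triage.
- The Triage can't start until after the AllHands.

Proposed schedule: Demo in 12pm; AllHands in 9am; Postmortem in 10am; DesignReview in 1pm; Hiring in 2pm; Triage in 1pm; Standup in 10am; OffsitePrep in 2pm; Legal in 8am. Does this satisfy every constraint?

Valid

Standup has to happen before Triage — holds.
The Triage can't start until after the AllHands — holds.
Postmortem and Standup are combined into the same slot — holds.
Legal has to happen before Postmortem — holds.
Triage feeds into OffsitePrep, so it must come first — holds.
The Hiring can't start until after the Postmortem — holds.
The DesignReview can't start until after the Standup — holds.
There are 2 rooms available — holds.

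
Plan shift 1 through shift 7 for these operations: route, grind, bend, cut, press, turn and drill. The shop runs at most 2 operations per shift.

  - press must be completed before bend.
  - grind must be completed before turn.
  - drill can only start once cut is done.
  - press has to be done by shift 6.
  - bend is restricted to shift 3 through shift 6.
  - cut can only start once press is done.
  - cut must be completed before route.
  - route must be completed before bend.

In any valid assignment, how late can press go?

Press's own window allows nothing later than shift 6; downstream work caps press at shift 3.
press at shift 3 is achievable: cut=shift 4, grind=shift 1, route=shift 5, press=shift 3, bend=shift 6, turn=shift 2, drill=shift 5.

shift 3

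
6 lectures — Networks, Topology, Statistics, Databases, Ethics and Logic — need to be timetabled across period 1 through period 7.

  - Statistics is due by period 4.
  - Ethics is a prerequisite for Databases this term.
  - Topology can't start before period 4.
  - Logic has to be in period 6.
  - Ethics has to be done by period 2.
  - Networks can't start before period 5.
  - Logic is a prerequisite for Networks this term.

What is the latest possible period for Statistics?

period 4

Statistics's own window allows nothing later than period 4.
Statistics at period 4 is achievable: Topology in period 4; Databases in period 2; Logic in period 6; Networks in period 7; Statistics in period 4; Ethics in period 1.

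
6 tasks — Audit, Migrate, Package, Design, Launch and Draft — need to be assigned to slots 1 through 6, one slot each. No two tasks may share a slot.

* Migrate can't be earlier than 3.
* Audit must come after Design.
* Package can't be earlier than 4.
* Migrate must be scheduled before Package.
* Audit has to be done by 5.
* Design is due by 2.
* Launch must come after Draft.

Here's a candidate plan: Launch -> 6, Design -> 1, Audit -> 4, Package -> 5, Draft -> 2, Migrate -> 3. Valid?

Audit must come after Design — holds.
Launch must come after Draft — holds.
Design is due by 2 — holds.
Package can't be earlier than 4 — holds.
Migrate can't be earlier than 3 — holds.
Audit has to be done by 5 — holds.
No two tasks may share a slot — holds.
Migrate must be scheduled before Package — holds.

Valid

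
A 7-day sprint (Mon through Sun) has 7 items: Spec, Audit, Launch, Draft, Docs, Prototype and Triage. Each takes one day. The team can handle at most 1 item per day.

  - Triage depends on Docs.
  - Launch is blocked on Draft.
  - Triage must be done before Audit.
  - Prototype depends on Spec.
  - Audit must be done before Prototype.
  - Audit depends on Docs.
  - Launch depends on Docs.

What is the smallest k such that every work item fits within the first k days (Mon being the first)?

7 days

The precedence chain requires at least 4 distinct days.
With at most 1 per day and 7 work items, at least 7 days are needed.
7 works (last occupied day: Sun): for example Prototype -> Sun, Spec -> Sat, Launch -> Fri, Draft -> Thu, Triage -> Tue, Docs -> Mon, Audit -> Wed.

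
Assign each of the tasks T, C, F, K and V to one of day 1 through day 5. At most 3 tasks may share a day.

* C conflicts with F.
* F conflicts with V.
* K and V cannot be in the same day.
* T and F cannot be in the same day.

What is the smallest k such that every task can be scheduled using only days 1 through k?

With at most 3 per day and 5 tasks, at least 2 days are needed.
2 works (last occupied day: day 2): for example F=day 2; K=day 2; V=day 1; C=day 1; T=day 1.

2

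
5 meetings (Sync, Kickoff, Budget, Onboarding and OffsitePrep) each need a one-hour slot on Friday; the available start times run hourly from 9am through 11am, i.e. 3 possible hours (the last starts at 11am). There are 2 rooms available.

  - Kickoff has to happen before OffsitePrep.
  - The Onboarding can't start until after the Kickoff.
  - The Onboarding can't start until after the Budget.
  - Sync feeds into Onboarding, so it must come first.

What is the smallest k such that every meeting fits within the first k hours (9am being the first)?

The precedence chain requires at least 2 distinct hours.
With at most 2 per hour and 5 meetings, at least 3 hours are needed.
3 works (last occupied hour: 11am): for example OffsitePrep in 10am, Onboarding in 11am, Sync in 9am, Budget in 10am, Kickoff in 9am.

3 hours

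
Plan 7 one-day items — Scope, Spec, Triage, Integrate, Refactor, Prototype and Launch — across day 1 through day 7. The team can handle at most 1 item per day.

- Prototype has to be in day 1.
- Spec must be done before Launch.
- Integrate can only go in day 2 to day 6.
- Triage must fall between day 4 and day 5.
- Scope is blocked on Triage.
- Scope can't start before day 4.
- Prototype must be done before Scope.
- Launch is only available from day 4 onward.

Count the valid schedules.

44

Splitting on Scope: it can be day 5 (8), day 6 (16), day 7 (20). Listing each branch's schedules as (Spec, Triage, Integrate, Refactor, Prototype, Launch) by day number:
Scope=day 5: (2,4,3,6,1,7) (2,4,3,7,1,6) (2,4,6,3,1,7) (3,4,2,6,1,7) (3,4,2,7,1,6) (3,4,6,2,1,7) (6,4,2,3,1,7) (6,4,3,2,1,7) — 8.
Scope=day 6: (2,4,3,5,1,7) (2,4,3,7,1,5) (2,4,5,3,1,7) (2,5,3,4,1,7) (2,5,3,7,1,4) (2,5,4,3,1,7) (3,4,2,5,1,7) (3,4,2,7,1,5) (3,4,5,2,1,7) (3,5,2,4,1,7) (3,5,2,7,1,4) (3,5,4,2,1,7) (4,5,2,3,1,7) (4,5,3,2,1,7) (5,4,2,3,1,7) (5,4,3,2,1,7) — 16.
Scope=day 7: (2,4,3,5,1,6) (2,4,3,6,1,5) (2,4,5,3,1,6) (2,4,6,3,1,5) (2,5,3,4,1,6) (2,5,3,6,1,4) (2,5,4,3,1,6) (2,5,6,3,1,4) (3,4,2,5,1,6) (3,4,2,6,1,5) (3,4,5,2,1,6) (3,4,6,2,1,5) (3,5,2,4,1,6) (3,5,2,6,1,4) (3,5,4,2,1,6) (3,5,6,2,1,4) (4,5,2,3,1,6) (4,5,3,2,1,6) (5,4,2,3,1,6) (5,4,3,2,1,6) — 20.
Summing: 8 + 16 + 20 = 44.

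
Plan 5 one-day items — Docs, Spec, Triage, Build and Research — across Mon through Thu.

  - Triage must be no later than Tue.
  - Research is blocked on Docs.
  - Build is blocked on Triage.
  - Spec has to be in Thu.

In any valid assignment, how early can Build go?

Precedence pushes Build to at least Tue.
Build at Tue is achievable: Research in Tue; Spec in Thu; Build in Tue; Triage in Mon; Docs in Mon.

Tue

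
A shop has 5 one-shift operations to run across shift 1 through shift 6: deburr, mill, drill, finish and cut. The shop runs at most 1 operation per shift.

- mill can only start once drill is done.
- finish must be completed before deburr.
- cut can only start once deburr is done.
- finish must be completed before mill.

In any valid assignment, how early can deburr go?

Precedence pushes deburr to at least shift 2; downstream work caps deburr at shift 5.
deburr at shift 2 is achievable: mill in shift 4; cut in shift 5; deburr in shift 2; finish in shift 1; drill in shift 3.

shift 2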